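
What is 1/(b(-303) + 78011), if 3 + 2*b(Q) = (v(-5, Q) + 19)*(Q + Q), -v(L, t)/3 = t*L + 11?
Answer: 2/2918773 ≈ 6.8522e-7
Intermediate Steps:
v(L, t) = -33 - 3*L*t (v(L, t) = -3*(t*L + 11) = -3*(L*t + 11) = -3*(11 + L*t) = -33 - 3*L*t)
b(Q) = -3/2 + Q*(-14 + 15*Q) (b(Q) = -3/2 + (((-33 - 3*(-5)*Q) + 19)*(Q + Q))/2 = -3/2 + (((-33 + 15*Q) + 19)*(2*Q))/2 = -3/2 + ((-14 + 15*Q)*(2*Q))/2 = -3/2 + (2*Q*(-14 + 15*Q))/2 = -3/2 + Q*(-14 + 15*Q))
1/(b(-303) + 78011) = 1/((-3/2 - 14*(-303) + 15*(-303)**2) + 78011) = 1/((-3/2 + 4242 + 15*91809) + 78011) = 1/((-3/2 + 4242 + 1377135) + 78011) = 1/(2762751/2 + 78011) = 1/(2918773/2) = 2/2918773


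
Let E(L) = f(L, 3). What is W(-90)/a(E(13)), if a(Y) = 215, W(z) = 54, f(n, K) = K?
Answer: 54/215 ≈ 0.25116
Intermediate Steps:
E(L) = 3
W(-90)/a(E(13)) = 54/215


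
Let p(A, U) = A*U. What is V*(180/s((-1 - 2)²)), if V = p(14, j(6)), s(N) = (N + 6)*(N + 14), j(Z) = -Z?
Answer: -1008/23 ≈ -43.826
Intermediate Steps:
s(N) = (6 + N)*(14 + N)
V = -84 (V = 14*(-1*6) = 14*(-6) = -84)
V*(180/s((-1 - 2)²)) = -15120/(84 + ((-1 - 2)²)² + 20*(-1 - 2)²) = -15120/(84 + ((-3)²)² + 20*(-3)²) = -15120/(84 + 9² + 20*9) = -15120/(84 + 81 + 180) = -15120/345 = -84*12/23 = -1008/23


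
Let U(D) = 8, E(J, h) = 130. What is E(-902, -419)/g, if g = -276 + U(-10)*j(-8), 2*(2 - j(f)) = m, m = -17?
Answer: -65/96 ≈ -0.67708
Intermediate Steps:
j(f) = 21/2 (j(f) = 2 - 1/2*(-17) = 2 + 17/2 = 21/2)
g = -192 (g = -276 + 8*(21/2) = -276 + 84 = -192)
E(-902, -419)/g = 130/(-192) = 130*(-1/192) = -65/96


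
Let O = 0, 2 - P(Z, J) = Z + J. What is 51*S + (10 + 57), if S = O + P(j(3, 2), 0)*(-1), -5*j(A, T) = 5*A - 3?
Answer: -787/5 ≈ -157.40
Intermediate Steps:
j(A, T) = ⅗ - A (j(A, T) = -(5*A - 3)/5 = -(-3 + 5*A)/5 = ⅗ - A)
P(Z, J) = 2 - J - Z (P(Z, J) = 2 - (Z + J) = 2 - (J + Z) = 2 + (-J - Z) = 2 - J - Z)
S = -22/5 (S = 0 + (2 - 1*0 - (⅗ - 1*3))*(-1) = 0 + (2 + 0 - (⅗ - 3))*(-1) = 0 + (2 + 0 - 1*(-12/5))*(-1) = 0 + (2 + 0 + 12/5)*(-1) = 0 + (22/5)*(-1) = 0 - 22/5 = -22/5 ≈ -4.4000)
51*S + (10 + 57) = 51*(-22/5) + (10 + 57) = -1122/5 + 67 = -787/5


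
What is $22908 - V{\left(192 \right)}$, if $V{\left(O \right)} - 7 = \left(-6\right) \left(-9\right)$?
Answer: $22847$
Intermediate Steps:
$V{\left(O \right)} = 61$ ($V{\left(O \right)} = 7 - -54 = 7 + 54 = 61$)
$22908 - V{\left(192 \right)} = 22908 - 61 = 22847$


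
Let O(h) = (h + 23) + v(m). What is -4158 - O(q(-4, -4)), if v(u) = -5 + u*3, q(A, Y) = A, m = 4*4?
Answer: -4220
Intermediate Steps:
m = 16
v(u) = -5 + 3*u
O(h) = 66 + h (O(h) = (h + 23) + (-5 + 3*16) = (23 + h) + (-5 + 48) = (23 + h) + 43 = 66 + h)
-4158 - O(q(-4, -4)) = -4158 - (66 - 4) = -4158 - 1*62 = -4158 - 62 = -4220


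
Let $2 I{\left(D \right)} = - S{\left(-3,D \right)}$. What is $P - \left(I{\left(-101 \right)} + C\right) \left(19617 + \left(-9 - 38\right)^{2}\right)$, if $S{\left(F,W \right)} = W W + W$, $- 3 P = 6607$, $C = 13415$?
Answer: $- \frac{547730077}{3} \approx -1.8258 \cdot 10^{8}$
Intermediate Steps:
$P = - \frac{6607}{3}$ ($P = \left(- \frac{1}{3}\right) 6607 = - \frac{6607}{3} \approx -2202.3$)
$S{\left(F,W \right)} = W + W^{2}$ ($S{\left(F,W \right)} = W^{2} + W = W + W^{2}$)
$I{\left(D \right)} = - \frac{D \left(1 + D\right)}{2}$ ($I{\left(D \right)} = \frac{\left(-1\right) D \left(1 + D\right)}{2} = - \frac{D \left(1 + D\right)}{2}$)
$P - \left(I{\left(-101 \right)} + C\right) \left(19617 + \left(-9 - 38\right)^{2}\right) = - \frac{6607}{3} - \left(\left(- \frac{1}{2}\right) \left(-101\right) \left(1 - 101\right) + 13415\right) \left(19617 + \left(-9 - 38\right)^{2}\right) = - \frac{6607}{3} - \left(\left(- \frac{1}{2}\right) \left(-101\right) \left(-100\right) + 13415\right) \left(19617 + \left(-47\right)^{2}\right) = - \frac{6607}{3} - \left(-5050 + 13415\right) \left(19617 + 2209\right) = - \frac{6607}{3} - 8365 \cdot 21826 = - \frac{6607}{3} - 182574490 = - \frac{547730077}{3}$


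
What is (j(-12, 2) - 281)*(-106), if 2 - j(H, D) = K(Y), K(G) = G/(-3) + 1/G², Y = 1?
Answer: 88934/3 ≈ 29645.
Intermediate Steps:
K(G) = G⁻² - G/3 (K(G) = G*(-⅓) + 1/G² = -G/3 + G⁻² = G⁻² - G/3)
j(H, D) = 4/3 (j(H, D) = 2 - (1⁻² - ⅓*1) = 2 - (1 - ⅓) = 2 - 1*⅔ = 2 - ⅔ = 4/3)
(j(-12, 2) - 281)*(-106) = (4/3 - 281)*(-106) = -839/3*(-106) = 88934/3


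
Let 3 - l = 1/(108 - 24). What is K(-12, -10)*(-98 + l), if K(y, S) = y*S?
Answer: -79810/7 ≈ -11401.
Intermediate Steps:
K(y, S) = S*y
l = 251/84 (l = 3 - 1/(108 - 24) = 3 - 1/84 = 251/84 ≈ 2.9881)
K(-12, -10)*(-98 + l) = (-10*(-12))*(-98 + 251/84) = 120*(-7981/84) = -79810/7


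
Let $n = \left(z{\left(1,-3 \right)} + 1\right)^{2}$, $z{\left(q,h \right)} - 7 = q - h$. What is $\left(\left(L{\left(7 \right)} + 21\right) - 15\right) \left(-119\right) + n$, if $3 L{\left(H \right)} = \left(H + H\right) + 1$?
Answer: $-1165$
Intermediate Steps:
$z{\left(q,h \right)} = 7 + q - h$ ($z{\left(q,h \right)} = 7 - \left(h - q\right) = 7 + q - h$)
$L{\left(H \right)} = \frac{1}{3} + \frac{2 H}{3}$ ($L{\left(H \right)} = \frac{\left(H + H\right) + 1}{3} = \frac{2 H + 1}{3} = \frac{1 + 2 H}{3} = \frac{1}{3} + \frac{2 H}{3}$)
$n = 144$ ($n = \left(\left(7 + 1 - -3\right) + 1\right)^{2} = \left(\left(7 + 1 + 3\right) + 1\right)^{2} = \left(11 + 1\right)^{2} = 12^{2} = 144$)
$\left(\left(L{\left(7 \right)} + 21\right) - 15\right) \left(-119\right) + n = \left(\left(\left(\frac{1}{3} + \frac{2}{3} \cdot 7\right) + 21\right) - 15\right) \left(-119\right) + 144 = \left(\left(\left(\frac{1}{3} + \frac{14}{3}\right) + 21\right) - 15\right) \left(-119\right) + 144 = \left(\left(5 + 21\right) - 15\right) \left(-119\right) + 144 = \left(26 - 15\right) \left(-119\right) + 144 = 11 \left(-119\right) + 144 = -1309 + 144 = -1165$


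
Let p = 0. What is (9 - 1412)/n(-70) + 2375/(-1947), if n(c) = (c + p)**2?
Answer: -14369141/9540300 ≈ -1.5062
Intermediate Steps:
n(c) = c**2 (n(c) = (c + 0)**2 = c**2)
(9 - 1412)/n(-70) + 2375/(-1947) = (9 - 1412)/((-70)**2) + 2375/(-1947) = -1403/4900 + 2375*(-1/1947) = -1403*1/4900 - 2375/1947 = -1403/4900 - 2375/1947 = -14369141/9540300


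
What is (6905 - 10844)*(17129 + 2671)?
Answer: -77992200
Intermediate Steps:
(6905 - 10844)*(17129 + 2671) = -3939*19800 = -77992200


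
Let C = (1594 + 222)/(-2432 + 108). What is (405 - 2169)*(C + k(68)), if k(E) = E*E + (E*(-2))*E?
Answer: 677123496/83 ≈ 8.1581e+6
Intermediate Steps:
k(E) = -E**2 (k(E) = E**2 + (-2*E)*E = E**2 - 2*E**2 = -E**2)
C = -454/581 (C = 1816/(-2324) = 1816*(-1/2324) = -454/581 ≈ -0.78141)
(405 - 2169)*(C + k(68)) = (405 - 2169)*(-454/581 - 1*68**2) = -1764*(-454/581 - 1*4624) = -1764*(-454/581 - 4624) = -1764*(-2686998/581) = 677123496/83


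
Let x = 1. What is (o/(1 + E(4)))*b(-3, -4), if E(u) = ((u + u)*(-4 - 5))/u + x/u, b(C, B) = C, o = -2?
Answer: -24/67 ≈ -0.35821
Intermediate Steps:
E(u) = -18 + 1/u (E(u) = ((u + u)*(-4 - 5))/u + 1/u = ((2*u)*(-9))/u + 1/u = (-18*u)/u + 1/u = -18 + 1/u)
(o/(1 + E(4)))*b(-3, -4) = -2/(1 + (-18 + 1/4))*(-3) = -2/(1 - 71/4)*(-3) = -2/(-67/4)*(-3) = -2*(-4/67)*(-3) = (8/67)*(-3) = -24/67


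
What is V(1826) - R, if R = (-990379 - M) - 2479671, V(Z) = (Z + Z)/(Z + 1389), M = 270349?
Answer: 12025386437/3215 ≈ 3.7404e+6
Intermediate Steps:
V(Z) = 2*Z/(1389 + Z) (V(Z) = (2*Z)/(1389 + Z) = 2*Z/(1389 + Z))
R = -3740399 (R = (-990379 - 1*270349) - 2479671 = (-990379 - 270349) - 2479671 = -1260728 - 2479671 = -3740399)
V(1826) - R = 2*1826/(1389 + 1826) - 1*(-3740399) = 2*1826/3215 + 3740399 = 2*1826*(1/3215) + 3740399 = 3652/3215 + 3740399 = 12025386437/3215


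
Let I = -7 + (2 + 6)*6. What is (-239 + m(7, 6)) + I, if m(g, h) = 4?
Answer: -194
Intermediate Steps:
I = 41 (I = -7 + 8*6 = -7 + 48 = 41)
(-239 + m(7, 6)) + I = (-239 + 4) + 41 = -235 + 41 = -194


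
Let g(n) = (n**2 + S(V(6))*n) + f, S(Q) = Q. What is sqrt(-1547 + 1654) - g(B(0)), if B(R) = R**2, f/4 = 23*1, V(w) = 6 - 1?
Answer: -92 + sqrt(107) ≈ -81.656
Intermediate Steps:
V(w) = 5
f = 92 (f = 4*(23*1) = 4*23 = 92)
g(n) = 92 + n**2 + 5*n (g(n) = (n**2 + 5*n) + 92 = 92 + n**2 + 5*n)
sqrt(-1547 + 1654) - g(B(0)) = sqrt(-1547 + 1654) - (92 + (0**2)**2 + 5*0**2) = sqrt(107) - (92 + 0**2 + 5*0) = sqrt(107) - (92 + 0 + 0) = sqrt(107) - 1*92 = sqrt(107) - 92 = -92 + sqrt(107)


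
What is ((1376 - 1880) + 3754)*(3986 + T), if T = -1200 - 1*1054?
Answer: 5629000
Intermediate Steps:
T = -2254 (T = -1200 - 1054 = -2254)
((1376 - 1880) + 3754)*(3986 + T) = ((1376 - 1880) + 3754)*(3986 - 2254) = (-504 + 3754)*1732 = 3250*1732 = 5629000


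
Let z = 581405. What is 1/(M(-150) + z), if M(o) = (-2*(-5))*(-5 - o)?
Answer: 1/582855 ≈ 1.7157e-6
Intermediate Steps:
M(o) = -50 - 10*o (M(o) = 10*(-5 - o) = -50 - 10*o)
1/(M(-150) + z) = 1/((-50 - 10*(-150)) + 581405) = 1/((-50 + 1500) + 581405) = 1/(1450 + 581405) = 1/582855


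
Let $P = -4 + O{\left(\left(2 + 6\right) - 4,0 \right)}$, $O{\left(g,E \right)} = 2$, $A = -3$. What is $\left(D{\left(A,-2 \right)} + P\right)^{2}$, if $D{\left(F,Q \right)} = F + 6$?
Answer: $1$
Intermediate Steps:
$D{\left(F,Q \right)} = 6 + F$
$P = -2$ ($P = -4 + 2 = -2$)
$\left(D{\left(A,-2 \right)} + P\right)^{2} = \left(\left(6 - 3\right) - 2\right)^{2} = \left(3 - 2\right)^{2} = 1^{2} = 1$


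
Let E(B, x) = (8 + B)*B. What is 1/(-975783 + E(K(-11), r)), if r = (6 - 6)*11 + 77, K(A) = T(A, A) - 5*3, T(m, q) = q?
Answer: -1/975315 ≈ -1.0253e-6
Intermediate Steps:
K(A) = -15 + A (K(A) = A - 5*3 = A - 15 = -15 + A)
r = 77 (r = 0*11 + 77 = 0 + 77 = 77)
E(B, x) = B*(8 + B)
1/(-975783 + E(K(-11), r)) = 1/(-975783 + (-15 - 11)*(8 + (-15 - 11))) = 1/(-975783 - 26*(8 - 26)) = 1/(-975783 - 26*(-18)) = 1/(-975783 + 468) = 1/(-975315) = -1/975315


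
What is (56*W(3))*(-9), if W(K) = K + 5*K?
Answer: -9072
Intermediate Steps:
W(K) = 6*K
(56*W(3))*(-9) = (56*(6*3))*(-9) = (56*18)*(-9) = 1008*(-9) = -9072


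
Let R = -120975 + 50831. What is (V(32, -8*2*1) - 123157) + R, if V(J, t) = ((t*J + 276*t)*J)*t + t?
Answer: 2329819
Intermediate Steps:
R = -70144
V(J, t) = t + J*t*(276*t + J*t) (V(J, t) = ((J*t + 276*t)*J)*t + t = ((276*t + J*t)*J)*t + t = (J*(276*t + J*t))*t + t = J*t*(276*t + J*t) + t = t + J*t*(276*t + J*t))
(V(32, -8*2*1) - 123157) + R = ((-8*2*1)*(1 + (-8*2*1)*32² + 276*32*(-8*2*1)) - 123157) - 70144 = ((-16*1)*(1 - 16*1*1024 + 276*32*(-16*1)) - 123157) - 70144 = (-16*(1 - 16*1024 + 276*32*(-16)) - 123157) - 70144 = (-16*(1 - 16384 - 141312) - 123157) - 70144 = (-16*(-157695) - 123157) - 70144 = (2523120 - 123157) - 70144 = 2399963 - 70144 = 2329819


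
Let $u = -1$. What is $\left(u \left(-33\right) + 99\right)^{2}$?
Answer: $17424$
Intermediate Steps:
$\left(u \left(-33\right) + 99\right)^{2} = \left(\left(-1\right) \left(-33\right) + 99\right)^{2} = \left(33 + 99\right)^{2} = 132^{2} = 17424$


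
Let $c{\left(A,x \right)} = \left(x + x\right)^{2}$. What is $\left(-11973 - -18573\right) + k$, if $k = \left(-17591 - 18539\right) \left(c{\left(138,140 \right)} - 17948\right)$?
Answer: $-2184124160$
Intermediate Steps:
$c{\left(A,x \right)} = 4 x^{2}$ ($c{\left(A,x \right)} = \left(2 x\right)^{2} = 4 x^{2}$)
$k = -2184130760$ ($k = \left(-17591 - 18539\right) \left(4 \cdot 140^{2} - 17948\right) = - 36130 \left(4 \cdot 19600 - 17948\right) = - 36130 \left(78400 - 17948\right) = \left(-36130\right) 60452 = -2184130760$)
$\left(-11973 - -18573\right) + k = \left(-11973 - -18573\right) - 2184130760 = \left(-11973 + 18573\right) - 2184130760 = 6600 - 2184130760 = -2184124160$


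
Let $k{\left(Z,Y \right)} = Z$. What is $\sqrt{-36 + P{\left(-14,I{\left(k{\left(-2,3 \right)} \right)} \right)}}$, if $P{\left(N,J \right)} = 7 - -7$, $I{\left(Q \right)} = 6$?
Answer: $i \sqrt{22} \approx 4.6904 i$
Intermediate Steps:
$P{\left(N,J \right)} = 14$ ($P{\left(N,J \right)} = 7 + 7 = 14$)
$\sqrt{-36 + P{\left(-14,I{\left(k{\left(-2,3 \right)} \right)} \right)}} = \sqrt{-36 + 14} = \sqrt{-22} = i \sqrt{22}$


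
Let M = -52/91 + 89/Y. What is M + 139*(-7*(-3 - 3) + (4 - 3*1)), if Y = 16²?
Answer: 10710383/1792 ≈ 5976.8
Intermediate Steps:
Y = 256
M = -401/1792 (M = -52/91 + 89/256 = -52*1/91 + 89*(1/256) = -4/7 + 89/256 = -401/1792 ≈ -0.22377)
M + 139*(-7*(-3 - 3) + (4 - 3*1)) = -401/1792 + 139*(-7*(-3 - 3) + (4 - 3*1)) = -401/1792 + 139*(-7*(-6) + (4 - 3)) = -401/1792 + 139*(42 + 1) = -401/1792 + 139*43 = -401/1792 + 5977 = 10710383/1792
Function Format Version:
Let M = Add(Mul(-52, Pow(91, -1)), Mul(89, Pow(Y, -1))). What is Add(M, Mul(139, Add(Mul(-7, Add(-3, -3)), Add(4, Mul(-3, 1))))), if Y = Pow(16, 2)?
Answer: Rational(10710383, 1792) ≈ 5976.8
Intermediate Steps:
Y = 256
M = Rational(-401, 1792) (M = Add(Mul(-52, Pow(91, -1)), Mul(89, Pow(256, -1))) = Add(Mul(-52, Rational(1, 91)), Mul(89, Rational(1, 256))) = Add(Rational(-4, 7), Rational(89, 256)) = Rational(-401, 1792) ≈ -0.22377)
Add(M, Mul(139, Add(Mul(-7, Add(-3, -3)), Add(4, Mul(-3, 1))))) = Add(Rational(-401, 1792), Mul(139, Add(Mul(-7, Add(-3, -3)), Add(4, Mul(-3, 1))))) = Add(Rational(-401, 1792), Mul(139, Add(Mul(-7, -6), Add(4, -3)))) = Add(Rational(-401, 1792), Mul(139, Add(42, 1))) = Add(Rational(-401, 1792), Mul(139, 43)) = Add(Rational(-401, 1792), 5977) = Rational(10710383, 1792)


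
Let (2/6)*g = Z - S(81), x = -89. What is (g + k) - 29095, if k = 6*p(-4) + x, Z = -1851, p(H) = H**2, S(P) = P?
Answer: -34884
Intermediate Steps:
g = -5796 (g = 3*(-1851 - 1*81) = 3*(-1851 - 81) = 3*(-1932) = -5796)
k = 7 (k = 6*(-4)**2 - 89 = 6*16 - 89 = 96 - 89 = 7)
(g + k) - 29095 = (-5796 + 7) - 29095 = -5789 - 29095 = -34884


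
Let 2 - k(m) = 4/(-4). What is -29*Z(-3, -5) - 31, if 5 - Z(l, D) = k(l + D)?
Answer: -89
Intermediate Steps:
k(m) = 3 (k(m) = 2 - 4/(-4) = 2 - 4*(-1)/4 = 2 - 1*(-1) = 2 + 1 = 3)
Z(l, D) = 2 (Z(l, D) = 5 - 1*3 = 5 - 3 = 2)
-29*Z(-3, -5) - 31 = -29*2 - 31 = -58 - 31 = -89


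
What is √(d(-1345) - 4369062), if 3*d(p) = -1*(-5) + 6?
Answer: 5*I*√1572861/3 ≈ 2090.2*I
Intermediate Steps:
d(p) = 11/3 (d(p) = (-1*(-5) + 6)/3 = (5 + 6)/3 = (⅓)*11 = 11/3)
√(d(-1345) - 4369062) = √(11/3 - 4369062) = √(-13107175/3) = 5*I*√1572861/3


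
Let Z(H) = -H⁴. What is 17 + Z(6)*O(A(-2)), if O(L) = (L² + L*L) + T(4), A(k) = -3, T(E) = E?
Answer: -28495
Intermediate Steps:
O(L) = 4 + 2*L² (O(L) = (L² + L*L) + 4 = (L² + L²) + 4 = 2*L² + 4 = 4 + 2*L²)
17 + Z(6)*O(A(-2)) = 17 + (-1*6⁴)*(4 + 2*(-3)²) = 17 + (-1*1296)*(4 + 2*9) = 17 - 1296*(4 + 18) = 17 - 1296*22 = 17 - 28512 = -28495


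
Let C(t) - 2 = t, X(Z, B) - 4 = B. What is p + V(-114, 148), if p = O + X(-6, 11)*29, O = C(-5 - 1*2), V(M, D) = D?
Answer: 578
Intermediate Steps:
X(Z, B) = 4 + B
C(t) = 2 + t
O = -5 (O = 2 + (-5 - 1*2) = 2 + (-5 - 2) = 2 - 7 = -5)
p = 430 (p = -5 + (4 + 11)*29 = -5 + 15*29 = -5 + 435 = 430)
p + V(-114, 148) = 430 + 148 = 578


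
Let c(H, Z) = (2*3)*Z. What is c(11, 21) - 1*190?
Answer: -64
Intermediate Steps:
c(H, Z) = 6*Z
c(11, 21) - 1*190 = 6*21 - 1*190 = 126 - 190 = -64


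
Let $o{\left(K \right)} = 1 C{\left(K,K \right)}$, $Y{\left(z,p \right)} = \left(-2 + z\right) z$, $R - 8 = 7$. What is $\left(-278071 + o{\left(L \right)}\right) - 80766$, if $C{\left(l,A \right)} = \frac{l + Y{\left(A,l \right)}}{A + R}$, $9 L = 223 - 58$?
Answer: $- \frac{5382412}{15} \approx -3.5883 \cdot 10^{5}$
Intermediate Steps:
$R = 15$ ($R = 8 + 7 = 15$)
$Y{\left(z,p \right)} = z \left(-2 + z\right)$
$L = \frac{55}{3}$ ($L = \frac{223 - 58}{9} = \frac{1}{9} \cdot 165 = \frac{55}{3} \approx 18.333$)
$C{\left(l,A \right)} = \frac{l + A \left(-2 + A\right)}{15 + A}$ ($C{\left(l,A \right)} = \frac{l + A \left(-2 + A\right)}{A + 15} = \frac{l + A \left(-2 + A\right)}{15 + A}$)
$o{\left(K \right)} = \frac{K + K \left(-2 + K\right)}{15 + K}$ ($o{\left(K \right)} = 1 \frac{K + K \left(-2 + K\right)}{15 + K} = \frac{K + K \left(-2 + K\right)}{15 + K}$)
$\left(-278071 + o{\left(L \right)}\right) - 80766 = \left(-278071 + \frac{55 \left(-1 + \frac{55}{3}\right)}{3 \left(15 + \frac{55}{3}\right)}\right) - 80766 = \left(-278071 + \frac{55}{3} \frac{1}{\frac{100}{3}} \cdot \frac{52}{3}\right) - 80766 = \left(-278071 + \frac{55}{3} \cdot \frac{3}{100} \cdot \frac{52}{3}\right) - 80766 = \left(-278071 + \frac{143}{15}\right) - 80766 = - \frac{4170922}{15} - 80766 = - \frac{5382412}{15}$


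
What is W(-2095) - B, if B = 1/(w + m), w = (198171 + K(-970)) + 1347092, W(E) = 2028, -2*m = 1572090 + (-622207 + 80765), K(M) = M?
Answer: 2086749131/1028969 ≈ 2028.0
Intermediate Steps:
m = -515324 (m = -(1572090 + (-622207 + 80765))/2 = -(1572090 - 541442)/2 = -½*1030648 = -515324)
w = 1544293 (w = (198171 - 970) + 1347092 = 197201 + 1347092 = 1544293)
B = 1/1028969 (B = 1/(1544293 - 515324) = 1/1028969 ≈ 9.7185e-7)
W(-2095) - B = 2028 - 1*1/1028969 = 2028 - 1/1028969 = 2086749131/1028969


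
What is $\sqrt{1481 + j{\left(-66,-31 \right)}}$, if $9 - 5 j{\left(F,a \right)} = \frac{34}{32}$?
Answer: $\frac{\sqrt{593035}}{20} \approx 38.504$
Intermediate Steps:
$j{\left(F,a \right)} = \frac{127}{80}$ ($j{\left(F,a \right)} = \frac{9}{5} - \frac{34 \cdot \frac{1}{32}}{5} = \frac{9}{5} - \frac{17}{80} = \frac{127}{80}$)
$\sqrt{1481 + j{\left(-66,-31 \right)}} = \sqrt{1481 + \frac{127}{80}} = \sqrt{\frac{118607}{80}} = \frac{\sqrt{593035}}{20}$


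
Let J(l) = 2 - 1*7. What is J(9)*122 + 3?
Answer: -607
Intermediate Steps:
J(l) = -5 (J(l) = 2 - 7 = -5)
J(9)*122 + 3 = -5*122 + 3 = -610 + 3 = -607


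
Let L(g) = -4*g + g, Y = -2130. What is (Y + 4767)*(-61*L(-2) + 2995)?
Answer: 6932673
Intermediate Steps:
L(g) = -3*g
(Y + 4767)*(-61*L(-2) + 2995) = (-2130 + 4767)*(-(-183)*(-2) + 2995) = 2637*(-61*6 + 2995) = 2637*(-366 + 2995) = 2637*2629 = 6932673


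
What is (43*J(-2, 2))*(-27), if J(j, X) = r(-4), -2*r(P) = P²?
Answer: 9288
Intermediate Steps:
r(P) = -P²/2
J(j, X) = -8 (J(j, X) = -½*(-4)² = -½*16 = -8)
(43*J(-2, 2))*(-27) = (43*(-8))*(-27) = -344*(-27) = 9288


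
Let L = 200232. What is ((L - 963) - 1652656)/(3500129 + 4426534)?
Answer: -1453387/7926663 ≈ -0.18335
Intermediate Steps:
((L - 963) - 1652656)/(3500129 + 4426534) = ((200232 - 963) - 1652656)/(3500129 + 4426534) = (199269 - 1652656)/7926663 = -1453387*1/7926663 = -1453387/7926663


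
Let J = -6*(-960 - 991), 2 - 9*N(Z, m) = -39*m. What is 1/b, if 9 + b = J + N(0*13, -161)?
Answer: 9/98996 ≈ 9.0913e-5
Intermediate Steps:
N(Z, m) = 2/9 + 13*m/3 (N(Z, m) = 2/9 - (-13)*m/3 = 2/9 + 13*m/3)
J = 11706 (J = -6*(-1951) = 11706)
b = 98996/9 (b = -9 + (11706 + (2/9 + (13/3)*(-161))) = -9 + (11706 + (2/9 - 2093/3)) = -9 + (11706 - 6277/9) = -9 + 99077/9 = 98996/9 ≈ 11000.)
1/b = 1/(98996/9) = 9/98996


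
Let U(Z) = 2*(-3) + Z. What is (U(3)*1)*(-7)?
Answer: 21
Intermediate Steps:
U(Z) = -6 + Z
(U(3)*1)*(-7) = ((-6 + 3)*1)*(-7) = -3*1*(-7) = -3*(-7) = 21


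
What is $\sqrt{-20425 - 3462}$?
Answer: $i \sqrt{23887} \approx 154.55 i$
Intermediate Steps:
$\sqrt{-20425 - 3462} = \sqrt{-23887} = i \sqrt{23887}$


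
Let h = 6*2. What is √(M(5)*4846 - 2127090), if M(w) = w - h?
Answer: 2*I*√540253 ≈ 1470.0*I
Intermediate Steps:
h = 12
M(w) = -12 + w (M(w) = w - 1*12 = w - 12 = -12 + w)
√(M(5)*4846 - 2127090) = √((-12 + 5)*4846 - 2127090) = √(-7*4846 - 2127090) = √(-33922 - 2127090) = √(-2161012) = 2*I*√540253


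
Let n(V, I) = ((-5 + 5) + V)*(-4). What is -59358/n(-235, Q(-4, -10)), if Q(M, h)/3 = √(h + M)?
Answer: -29679/470 ≈ -63.147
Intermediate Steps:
Q(M, h) = 3*√(M + h) (Q(M, h) = 3*√(h + M) = 3*√(M + h))
n(V, I) = -4*V (n(V, I) = (0 + V)*(-4) = V*(-4) = -4*V)
-59358/n(-235, Q(-4, -10)) = -59358/((-4*(-235))) = -59358/940 = -59358*1/940 = -29679/470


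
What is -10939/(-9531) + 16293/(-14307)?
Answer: 405230/45453339 ≈ 0.0089153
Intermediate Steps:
-10939/(-9531) + 16293/(-14307) = -10939*(-1/9531) + 16293*(-1/14307) = 10939/9531 - 5431/4769 = 405230/45453339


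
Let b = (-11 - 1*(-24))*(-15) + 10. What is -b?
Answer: 185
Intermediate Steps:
b = -185 (b = (-11 + 24)*(-15) + 10 = 13*(-15) + 10 = -195 + 10 = -185)
-b = -1*(-185) = 185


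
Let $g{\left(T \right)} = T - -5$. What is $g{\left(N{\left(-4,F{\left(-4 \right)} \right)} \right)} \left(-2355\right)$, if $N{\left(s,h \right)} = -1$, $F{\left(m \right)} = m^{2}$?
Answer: $-9420$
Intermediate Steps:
$g{\left(T \right)} = 5 + T$ ($g{\left(T \right)} = T + 5 = 5 + T$)
$g{\left(N{\left(-4,F{\left(-4 \right)} \right)} \right)} \left(-2355\right) = \left(5 - 1\right) \left(-2355\right) = 4 \left(-2355\right) = -9420$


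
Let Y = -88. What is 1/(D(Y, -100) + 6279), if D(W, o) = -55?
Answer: 1/6224 ≈ 0.00016067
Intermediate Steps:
1/(D(Y, -100) + 6279) = 1/(-55 + 6279) = 1/6224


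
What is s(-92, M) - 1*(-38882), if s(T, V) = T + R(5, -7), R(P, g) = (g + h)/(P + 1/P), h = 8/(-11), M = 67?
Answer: 11093515/286 ≈ 38789.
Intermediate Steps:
h = -8/11 (h = 8*(-1/11) = -8/11 ≈ -0.72727)
R(P, g) = (-8/11 + g)/(P + 1/P) (R(P, g) = (g - 8/11)/(P + 1/P) = (-8/11 + g)/(P + 1/P))
s(T, V) = -425/286 + T (s(T, V) = T + (1/11)*5*(-8 + 11*(-7))/(1 + 5²) = T + (1/11)*5*(-8 - 77)/(1 + 25) = T + (1/11)*5*(-85)/26 = T + (1/11)*5*(1/26)*(-85) = T - 425/286 = -425/286 + T)
s(-92, M) - 1*(-38882) = (-425/286 - 92) - 1*(-38882) = -26737/286 + 38882 = 11093515/286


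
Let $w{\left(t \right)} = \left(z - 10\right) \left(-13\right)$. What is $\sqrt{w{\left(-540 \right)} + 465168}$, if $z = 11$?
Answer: $\sqrt{465155} \approx 682.02$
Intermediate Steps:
$w{\left(t \right)} = -13$ ($w{\left(t \right)} = \left(11 - 10\right) \left(-13\right) = 1 \left(-13\right) = -13$)
$\sqrt{w{\left(-540 \right)} + 465168} = \sqrt{-13 + 465168} = \sqrt{465155}$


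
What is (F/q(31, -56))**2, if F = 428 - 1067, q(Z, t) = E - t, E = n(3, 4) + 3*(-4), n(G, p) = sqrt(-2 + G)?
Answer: 5041/25 ≈ 201.64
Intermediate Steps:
E = -11 (E = sqrt(-2 + 3) + 3*(-4) = sqrt(1) - 12 = 1 - 12 = -11)
q(Z, t) = -11 - t
F = -639
(F/q(31, -56))**2 = (-639/(-11 - 1*(-56)))**2 = (-639/(-11 + 56))**2 = (-639/45)**2 = (-639*1/45)**2 = (-71/5)**2 = 5041/25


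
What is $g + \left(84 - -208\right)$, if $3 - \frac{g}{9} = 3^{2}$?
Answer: $238$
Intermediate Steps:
$g = -54$ ($g = 27 - 9 \cdot 3^{2} = 27 - 81 = -54$)
$g + \left(84 - -208\right) = -54 + \left(84 - -208\right) = -54 + \left(84 + 208\right) = -54 + 292 = 238$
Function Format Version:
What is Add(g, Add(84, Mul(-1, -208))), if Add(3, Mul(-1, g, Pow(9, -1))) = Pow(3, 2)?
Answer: 238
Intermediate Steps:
g = -54 (g = Add(27, Mul(-9, Pow(3, 2))) = Add(27, Mul(-9, 9)) = Add(27, -81) = -54)
Add(g, Add(84, Mul(-1, -208))) = Add(-54, Add(84, Mul(-1, -208))) = Add(-54, Add(84, 208)) = Add(-54, 292) = 238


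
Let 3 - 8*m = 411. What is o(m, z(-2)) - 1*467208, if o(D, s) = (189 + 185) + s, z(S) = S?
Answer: -466836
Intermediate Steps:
m = -51 (m = 3/8 - 1/8*411 = 3/8 - 411/8 = -51)
o(D, s) = 374 + s
o(m, z(-2)) - 1*467208 = (374 - 2) - 1*467208 = 372 - 467208 = -466836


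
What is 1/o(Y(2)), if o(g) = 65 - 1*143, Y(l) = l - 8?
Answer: -1/78 ≈ -0.012821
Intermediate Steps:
Y(l) = -8 + l
o(g) = -78 (o(g) = 65 - 143 = -78)
1/o(Y(2)) = 1/(-78) = -1/78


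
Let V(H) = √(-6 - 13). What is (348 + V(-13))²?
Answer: (348 + I*√19)² ≈ 1.2109e+5 + 3033.8*I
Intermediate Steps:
V(H) = I*√19 (V(H) = √(-19) = I*√19)
(348 + V(-13))² = (348 + I*√19)²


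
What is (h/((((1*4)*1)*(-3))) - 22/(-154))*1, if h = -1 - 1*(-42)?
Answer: -275/84 ≈ -3.2738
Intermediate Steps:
h = 41 (h = -1 + 42 = 41)
(h/((((1*4)*1)*(-3))) - 22/(-154))*1 = (41/((((1*4)*1)*(-3))) - 22/(-154))*1 = (41/(((4*1)*(-3))) - 22*(-1/154))*1 = (41/((4*(-3))) + 1/7)*1 = (41/(-12) + 1/7)*1 = (41*(-1/12) + 1/7)*1 = (-41/12 + 1/7)*1 = -275/84*1 = -275/84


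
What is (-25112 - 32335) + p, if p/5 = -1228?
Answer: -63587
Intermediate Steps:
p = -6140 (p = 5*(-1228) = -6140)
(-25112 - 32335) + p = (-25112 - 32335) - 6140 = -57447 - 6140 = -63587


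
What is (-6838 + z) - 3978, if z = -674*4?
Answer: -13512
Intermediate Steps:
z = -2696
(-6838 + z) - 3978 = (-6838 - 2696) - 3978 = -9534 - 3978 = -13512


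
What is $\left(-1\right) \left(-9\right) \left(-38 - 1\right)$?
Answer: $-351$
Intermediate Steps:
$\left(-1\right) \left(-9\right) \left(-38 - 1\right) = 9 \left(-38 - 1\right) = 9 \left(-39\right) = -351$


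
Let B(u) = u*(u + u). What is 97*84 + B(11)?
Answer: 8390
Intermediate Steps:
B(u) = 2*u² (B(u) = u*(2*u) = 2*u²)
97*84 + B(11) = 97*84 + 2*11² = 8148 + 2*121 = 8148 + 242 = 8390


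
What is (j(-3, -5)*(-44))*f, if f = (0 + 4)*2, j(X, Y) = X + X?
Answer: 2112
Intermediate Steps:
j(X, Y) = 2*X
f = 8 (f = 4*2 = 8)
(j(-3, -5)*(-44))*f = ((2*(-3))*(-44))*8 = -6*(-44)*8 = 264*8 = 2112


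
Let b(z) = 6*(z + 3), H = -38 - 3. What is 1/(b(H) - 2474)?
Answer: -1/2702 ≈ -0.00037010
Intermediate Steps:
H = -41
b(z) = 18 + 6*z (b(z) = 6*(3 + z) = 18 + 6*z)
1/(b(H) - 2474) = 1/((18 + 6*(-41)) - 2474) = 1/((18 - 246) - 2474) = 1/(-228 - 2474) = 1/(-2702) = -1/2702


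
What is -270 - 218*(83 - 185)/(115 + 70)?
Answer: -27714/185 ≈ -149.81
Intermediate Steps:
-270 - 218*(83 - 185)/(115 + 70) = -270 - (-22236)/185 = -270 - 218*(-102/185) = -270 + 22236/185 = -27714/185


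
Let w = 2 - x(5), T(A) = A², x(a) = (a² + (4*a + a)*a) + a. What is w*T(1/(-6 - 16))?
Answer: -153/484 ≈ -0.31612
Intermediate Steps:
x(a) = a + 6*a² (x(a) = (a² + (5*a)*a) + a = (a² + 5*a²) + a = 6*a² + a = a + 6*a²)
w = -153 (w = 2 - 5*(1 + 6*5) = 2 - 5*(1 + 30) = 2 - 5*31 = 2 - 1*155 = 2 - 155 = -153)
w*T(1/(-6 - 16)) = -153/(-6 - 16)² = -153*(1/(-22))² = -153*(-1/22)² = -153*1/484 = -153/484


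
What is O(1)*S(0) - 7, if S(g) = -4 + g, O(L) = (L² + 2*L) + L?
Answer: -23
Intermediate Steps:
O(L) = L² + 3*L
O(1)*S(0) - 7 = (1*(3 + 1))*(-4 + 0) - 7 = (1*4)*(-4) - 7 = 4*(-4) - 7 = -16 - 7 = -23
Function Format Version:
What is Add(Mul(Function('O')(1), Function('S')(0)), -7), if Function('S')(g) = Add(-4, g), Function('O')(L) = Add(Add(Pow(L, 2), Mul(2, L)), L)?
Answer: -23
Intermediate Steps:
Function('O')(L) = Add(Pow(L, 2), Mul(3, L))
Add(Mul(Function('O')(1), Function('S')(0)), -7) = Add(Mul(Mul(1, Add(3, 1)), Add(-4, 0)), -7) = Add(Mul(Mul(1, 4), -4), -7) = Add(Mul(4, -4), -7) = Add(-16, -7) = -23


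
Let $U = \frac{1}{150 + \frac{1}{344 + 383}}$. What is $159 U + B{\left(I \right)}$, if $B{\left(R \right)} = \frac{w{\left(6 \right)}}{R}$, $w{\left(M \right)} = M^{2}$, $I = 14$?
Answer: $\frac{2772069}{763357} \approx 3.6314$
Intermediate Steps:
$U = \frac{727}{109051}$ ($U = \frac{1}{150 + \frac{1}{727}} = \frac{1}{\frac{109051}{727}} = \frac{727}{109051} \approx 0.0066666$)
$B{\left(R \right)} = \frac{36}{R}$ ($B{\left(R \right)} = \frac{6^{2}}{R} = \frac{36}{R}$)
$159 U + B{\left(I \right)} = 159 \cdot \frac{727}{109051} + \frac{36}{14} = \frac{115593}{109051} + 36 \cdot \frac{1}{14} = \frac{115593}{109051} + \frac{18}{7} = \frac{2772069}{763357}$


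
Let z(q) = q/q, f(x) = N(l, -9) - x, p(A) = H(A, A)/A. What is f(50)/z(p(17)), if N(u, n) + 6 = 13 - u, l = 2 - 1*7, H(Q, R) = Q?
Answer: -38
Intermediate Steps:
l = -5 (l = 2 - 7 = -5)
N(u, n) = 7 - u (N(u, n) = -6 + (13 - u) = 7 - u)
p(A) = 1 (p(A) = A/A = 1)
f(x) = 12 - x (f(x) = (7 - 1*(-5)) - x = (7 + 5) - x = 12 - x)
z(q) = 1
f(50)/z(p(17)) = (12 - 1*50)/1 = (12 - 50)*1 = -38*1 = -38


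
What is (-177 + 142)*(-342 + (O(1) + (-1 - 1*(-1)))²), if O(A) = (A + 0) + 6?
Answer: 10255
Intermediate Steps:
O(A) = 6 + A (O(A) = A + 6 = 6 + A)
(-177 + 142)*(-342 + (O(1) + (-1 - 1*(-1)))²) = (-177 + 142)*(-342 + ((6 + 1) + (-1 - 1*(-1)))²) = -35*(-342 + (7 + (-1 + 1))²) = -35*(-342 + (7 + 0)²) = -35*(-342 + 7²) = -35*(-342 + 49) = -35*(-293) = 10255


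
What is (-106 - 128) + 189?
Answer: -45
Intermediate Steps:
(-106 - 128) + 189 = -234 + 189 = -45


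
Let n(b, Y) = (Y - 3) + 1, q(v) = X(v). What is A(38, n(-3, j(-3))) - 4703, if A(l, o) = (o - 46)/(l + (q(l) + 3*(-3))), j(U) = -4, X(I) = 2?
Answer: -145845/31 ≈ -4704.7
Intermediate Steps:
q(v) = 2
n(b, Y) = -2 + Y (n(b, Y) = (-3 + Y) + 1 = -2 + Y)
A(l, o) = (-46 + o)/(-7 + l) (A(l, o) = (o - 46)/(l + (2 + 3*(-3))) = (-46 + o)/(l + (2 - 9)) = (-46 + o)/(l - 7) = (-46 + o)/(-7 + l))
A(38, n(-3, j(-3))) - 4703 = (-46 + (-2 - 4))/(-7 + 38) - 4703 = (-46 - 6)/31 - 4703 = (1/31)*(-52) - 4703 = -52/31 - 4703 = -145845/31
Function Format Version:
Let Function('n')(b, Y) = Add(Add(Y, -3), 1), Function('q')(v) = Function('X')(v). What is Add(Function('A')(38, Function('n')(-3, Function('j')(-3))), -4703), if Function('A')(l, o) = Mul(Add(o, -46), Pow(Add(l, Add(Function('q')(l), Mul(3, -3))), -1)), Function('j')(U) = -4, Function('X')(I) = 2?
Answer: Rational(-145845, 31) ≈ -4704.7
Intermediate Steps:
Function('q')(v) = 2
Function('n')(b, Y) = Add(-2, Y) (Function('n')(b, Y) = Add(Add(-3, Y), 1) = Add(-2, Y))
Function('A')(l, o) = Mul(Pow(Add(-7, l), -1), Add(-46, o)) (Function('A')(l, o) = Mul(Add(o, -46), Pow(Add(l, Add(2, Mul(3, -3))), -1)) = Mul(Add(-46, o), Pow(Add(l, Add(2, -9)), -1)) = Mul(Add(-46, o), Pow(Add(l, -7), -1)) = Mul(Add(-46, o), Pow(Add(-7, l), -1)) = Mul(Pow(Add(-7, l), -1), Add(-46, o)))
Add(Function('A')(38, Function('n')(-3, Function('j')(-3))), -4703) = Add(Mul(Pow(Add(-7, 38), -1), Add(-46, Add(-2, -4))), -4703) = Add(Mul(Pow(31, -1), Add(-46, -6)), -4703) = Add(Mul(Rational(1, 31), -52), -4703) = Add(Rational(-52, 31), -4703) = Rational(-145845, 31)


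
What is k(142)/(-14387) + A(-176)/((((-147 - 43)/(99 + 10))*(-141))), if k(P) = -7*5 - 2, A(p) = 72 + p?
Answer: -81049901/192713865 ≈ -0.42057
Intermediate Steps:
k(P) = -37 (k(P) = -35 - 2 = -37)
k(142)/(-14387) + A(-176)/((((-147 - 43)/(99 + 10))*(-141))) = -37/(-14387) + (72 - 176)/((((-147 - 43)/(99 + 10))*(-141))) = -37*(-1/14387) - 104/(-190/109*(-141)) = 37/14387 - 104/(-190*1/109*(-141)) = 37/14387 - 104/((-190/109*(-141))) = 37/14387 - 104/26790/109 = 37/14387 - 104*109/26790 = 37/14387 - 5668/13395 = -81049901/192713865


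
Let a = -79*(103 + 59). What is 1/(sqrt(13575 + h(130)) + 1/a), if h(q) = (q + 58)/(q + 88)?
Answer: 1394982/242369594706167 + 163788804*sqrt(161294821)/242369594706167 ≈ 0.0085826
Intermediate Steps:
h(q) = (58 + q)/(88 + q)
a = -12798 (a = -79*162 = -12798)
1/(sqrt(13575 + h(130)) + 1/a) = 1/(sqrt(13575 + (58 + 130)/(88 + 130)) + 1/(-12798)) = 1/(sqrt(13575 + 188/218) - 1/12798) = 1/(sqrt(13575 + (1/218)*188) - 1/12798) = 1/(sqrt(13575 + 94/109) - 1/12798) = 1/(sqrt(1479769/109) - 1/12798) = 1/(sqrt(161294821)/109 - 1/12798) = 1/(-1/12798 + sqrt(161294821)/109)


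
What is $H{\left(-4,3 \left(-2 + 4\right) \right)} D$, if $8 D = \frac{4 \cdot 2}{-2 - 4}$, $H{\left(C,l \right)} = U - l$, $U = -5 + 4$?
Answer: $\frac{7}{6} \approx 1.1667$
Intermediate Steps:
$U = -1$
$H{\left(C,l \right)} = -1 - l$
$D = - \frac{1}{6}$ ($D = \frac{4 \cdot 2 \frac{1}{-2 - 4}}{8} = \frac{8 \frac{1}{-6}}{8} = \frac{8 \left(- \frac{1}{6}\right)}{8} = \frac{1}{8} \left(- \frac{4}{3}\right) = - \frac{1}{6} \approx -0.16667$)
$H{\left(-4,3 \left(-2 + 4\right) \right)} D = \left(-1 - 3 \left(-2 + 4\right)\right) \left(- \frac{1}{6}\right) = \left(-1 - 3 \cdot 2\right) \left(- \frac{1}{6}\right) = \left(-1 - 6\right) \left(- \frac{1}{6}\right) = \left(-7\right) \left(- \frac{1}{6}\right) = \frac{7}{6}$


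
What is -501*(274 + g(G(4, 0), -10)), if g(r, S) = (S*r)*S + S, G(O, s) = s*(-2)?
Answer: -132264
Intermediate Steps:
G(O, s) = -2*s
g(r, S) = S + r*S² (g(r, S) = r*S² + S = S + r*S²)
-501*(274 + g(G(4, 0), -10)) = -501*(274 - 10*(1 - (-20)*0)) = -501*(274 - 10*(1 - 10*0)) = -501*(274 - 10*(1 + 0)) = -501*(274 - 10*1) = -501*(274 - 10) = -501*264 = -132264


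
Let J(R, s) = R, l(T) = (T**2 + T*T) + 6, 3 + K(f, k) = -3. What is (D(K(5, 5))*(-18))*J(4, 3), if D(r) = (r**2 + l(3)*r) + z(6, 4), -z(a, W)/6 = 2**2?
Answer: 9504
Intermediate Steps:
z(a, W) = -24 (z(a, W) = -6*2**2 = -6*4 = -24)
K(f, k) = -6 (K(f, k) = -3 - 3 = -6)
l(T) = 6 + 2*T**2 (l(T) = (T**2 + T**2) + 6 = 2*T**2 + 6 = 6 + 2*T**2)
D(r) = -24 + r**2 + 24*r (D(r) = (r**2 + (6 + 2*3**2)*r) - 24 = (r**2 + (6 + 2*9)*r) - 24 = (r**2 + (6 + 18)*r) - 24 = (r**2 + 24*r) - 24 = -24 + r**2 + 24*r)
(D(K(5, 5))*(-18))*J(4, 3) = ((-24 + (-6)**2 + 24*(-6))*(-18))*4 = ((-24 + 36 - 144)*(-18))*4 = -132*(-18)*4 = 2376*4 = 9504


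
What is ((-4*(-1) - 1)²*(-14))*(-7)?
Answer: 882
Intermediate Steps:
((-4*(-1) - 1)²*(-14))*(-7) = ((4 - 1)²*(-14))*(-7) = (3²*(-14))*(-7) = (9*(-14))*(-7) = -126*(-7) = 882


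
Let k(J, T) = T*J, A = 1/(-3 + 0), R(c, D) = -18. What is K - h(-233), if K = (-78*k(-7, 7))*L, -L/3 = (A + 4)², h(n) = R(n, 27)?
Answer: -154136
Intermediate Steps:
h(n) = -18
A = -⅓ (A = 1/(-3) = -⅓ ≈ -0.33333)
k(J, T) = J*T
L = -121/3 (L = -3*(-⅓ + 4)² = -3*(11/3)² = -3*121/9 = -121/3 ≈ -40.333)
K = -154154 (K = -(-546)*7*(-121/3) = -78*(-49)*(-121/3) = 3822*(-121/3) = -154154)
K - h(-233) = -154154 - 1*(-18) = -154154 + 18 = -154136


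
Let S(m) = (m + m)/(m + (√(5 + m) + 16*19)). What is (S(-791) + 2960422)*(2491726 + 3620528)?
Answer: 4305765029046538776/237955 + 9669585828*I*√786/237955 ≈ 1.8095e+13 + 1.1393e+6*I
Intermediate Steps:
S(m) = 2*m/(304 + m + √(5 + m)) (S(m) = (2*m)/(m + (√(5 + m) + 304)) = (2*m)/(m + (304 + √(5 + m))) = (2*m)/(304 + m + √(5 + m)) = 2*m/(304 + m + √(5 + m)))
(S(-791) + 2960422)*(2491726 + 3620528) = (2*(-791)/(304 - 791 + √(5 - 791)) + 2960422)*(2491726 + 3620528) = (2*(-791)/(304 - 791 + √(-786)) + 2960422)*6112254 = (2*(-791)/(304 - 791 + I*√786) + 2960422)*6112254 = (2*(-791)/(-487 + I*√786) + 2960422)*6112254 = (-1582/(-487 + I*√786) + 2960422)*6112254 = (2960422 - 1582/(-487 + I*√786))*6112254 = 18094851211188 - 9669585828/(-487 + I*√786)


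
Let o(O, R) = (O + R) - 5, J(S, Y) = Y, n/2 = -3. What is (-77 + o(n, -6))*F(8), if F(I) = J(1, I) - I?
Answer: 0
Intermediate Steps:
n = -6 (n = 2*(-3) = -6)
o(O, R) = -5 + O + R
F(I) = 0 (F(I) = I - I = 0)
(-77 + o(n, -6))*F(8) = (-77 + (-5 - 6 - 6))*0 = (-77 - 17)*0 = -94*0 = 0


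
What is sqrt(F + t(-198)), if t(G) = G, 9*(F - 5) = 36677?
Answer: 2*sqrt(8735)/3 ≈ 62.307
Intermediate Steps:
F = 36722/9 (F = 5 + (1/9)*36677 = 5 + 36677/9 = 36722/9 ≈ 4080.2)
sqrt(F + t(-198)) = sqrt(36722/9 - 198) = sqrt(34940/9) = 2*sqrt(8735)/3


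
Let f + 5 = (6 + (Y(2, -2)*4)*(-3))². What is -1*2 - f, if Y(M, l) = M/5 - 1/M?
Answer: -1221/25 ≈ -48.840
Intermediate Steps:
Y(M, l) = -1/M + M/5 (Y(M, l) = M*(⅕) - 1/M = M/5 - 1/M = -1/M + M/5)
f = 1171/25 (f = -5 + (6 + ((-1/2 + (⅕)*2)*4)*(-3))² = -5 + (6 + ((-1*½ + ⅖)*4)*(-3))² = -5 + (6 + ((-½ + ⅖)*4)*(-3))² = -5 + (6 - ⅒*4*(-3))² = -5 + (6 - ⅖*(-3))² = -5 + (6 + 6/5)² = -5 + (36/5)² = -5 + 1296/25 = 1171/25 ≈ 46.840)
-1*2 - f = -1*2 - 1*1171/25 = -2 - 1171/25 = -1221/25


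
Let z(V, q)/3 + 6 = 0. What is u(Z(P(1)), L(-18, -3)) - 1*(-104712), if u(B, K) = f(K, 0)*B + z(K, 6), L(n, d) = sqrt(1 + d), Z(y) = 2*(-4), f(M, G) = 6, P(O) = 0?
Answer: 104646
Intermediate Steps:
Z(y) = -8
z(V, q) = -18 (z(V, q) = -18 + 3*0 = -18 + 0 = -18)
u(B, K) = -18 + 6*B (u(B, K) = 6*B - 18 = -18 + 6*B)
u(Z(P(1)), L(-18, -3)) - 1*(-104712) = (-18 + 6*(-8)) - 1*(-104712) = (-18 - 48) + 104712 = -66 + 104712 = 104646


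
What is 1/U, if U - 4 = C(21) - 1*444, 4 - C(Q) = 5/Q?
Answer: -21/9161 ≈ -0.0022923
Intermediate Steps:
C(Q) = 4 - 5/Q
U = -9161/21 (U = 4 + ((4 - 5/21) - 1*444) = 4 + ((4 - 5*1/21) - 444) = 4 + ((4 - 5/21) - 444) = 4 + (79/21 - 444) = 4 - 9245/21 = -9161/21 ≈ -436.24)
1/U = 1/(-9161/21) = -21/9161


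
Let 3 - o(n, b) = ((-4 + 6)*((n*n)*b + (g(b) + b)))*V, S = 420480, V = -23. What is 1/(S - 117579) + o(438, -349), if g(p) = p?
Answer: -932903481670580/302901 ≈ -3.0799e+9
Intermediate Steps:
o(n, b) = 3 + 92*b + 46*b*n² (o(n, b) = 3 - (-4 + 6)*((n*n)*b + (b + b))*(-23) = 3 - 2*(n²*b + 2*b)*(-23) = 3 - 2*(b*n² + 2*b)*(-23) = 3 - 2*(2*b + b*n²)*(-23) = 3 - (4*b + 2*b*n²)*(-23) = 3 - (-92*b - 46*b*n²) = 3 + (92*b + 46*b*n²) = 3 + 92*b + 46*b*n²)
1/(S - 117579) + o(438, -349) = 1/(420480 - 117579) + (3 + 92*(-349) + 46*(-349)*438²) = 1/302901 + (3 - 32108 + 46*(-349)*191844) = 1/302901 + (3 - 32108 - 3079863576) = 1/302901 - 3079895681 = -932903481670580/302901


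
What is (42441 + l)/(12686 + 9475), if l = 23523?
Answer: 21988/7387 ≈ 2.9766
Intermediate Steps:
(42441 + l)/(12686 + 9475) = (42441 + 23523)/(12686 + 9475) = 65964/22161 = 65964*(1/22161) = 21988/7387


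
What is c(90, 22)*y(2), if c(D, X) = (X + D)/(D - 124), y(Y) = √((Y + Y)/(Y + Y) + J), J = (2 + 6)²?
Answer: -56*√65/17 ≈ -26.558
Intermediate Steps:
J = 64 (J = 8² = 64)
y(Y) = √65 (y(Y) = √((Y + Y)/(Y + Y) + 64) = √((2*Y)/((2*Y)) + 64) = √((2*Y)*(1/(2*Y)) + 64) = √(1 + 64) = √65)
c(D, X) = (D + X)/(-124 + D)
c(90, 22)*y(2) = ((90 + 22)/(-124 + 90))*√65 = (112/(-34))*√65 = (-1/34*112)*√65 = -56*√65/17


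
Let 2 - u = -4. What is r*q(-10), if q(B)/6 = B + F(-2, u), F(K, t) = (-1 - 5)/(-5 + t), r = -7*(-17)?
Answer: -11424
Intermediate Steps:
u = 6 (u = 2 - 1*(-4) = 2 + 4 = 6)
r = 119
F(K, t) = -6/(-5 + t)
q(B) = -36 + 6*B (q(B) = 6*(B - 6/(-5 + 6)) = 6*(B - 6/1) = 6*(B - 6*1) = 6*(B - 6) = 6*(-6 + B) = -36 + 6*B)
r*q(-10) = 119*(-36 + 6*(-10)) = 119*(-36 - 60) = 119*(-96) = -11424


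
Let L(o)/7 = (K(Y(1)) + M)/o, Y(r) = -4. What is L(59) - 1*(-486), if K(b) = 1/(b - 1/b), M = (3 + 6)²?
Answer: 438587/885 ≈ 495.58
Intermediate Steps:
M = 81 (M = 9² = 81)
L(o) = 8477/(15*o) (L(o) = 7*((-4/(-1 + (-4)²) + 81)/o) = 7*((-4/(-1 + 16) + 81)/o) = 7*((-4/15 + 81)/o) = 7*(1211/(15*o)) = 8477/(15*o))
L(59) - 1*(-486) = (8477/15)/59 - 1*(-486) = (8477/15)*(1/59) + 486 = 8477/885 + 486 = 438587/885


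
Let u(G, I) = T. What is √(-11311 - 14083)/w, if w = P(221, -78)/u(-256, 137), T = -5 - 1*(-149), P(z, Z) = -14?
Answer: -72*I*√25394/7 ≈ -1639.1*I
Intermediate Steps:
T = 144 (T = -5 + 149 = 144)
u(G, I) = 144
w = -7/72 (w = -14/144 = -14*1/144 = -7/72 ≈ -0.097222)
√(-11311 - 14083)/w = √(-11311 - 14083)/(-7/72) = √(-25394)*(-72/7) = (I*√25394)*(-72/7) = -72*I*√25394/7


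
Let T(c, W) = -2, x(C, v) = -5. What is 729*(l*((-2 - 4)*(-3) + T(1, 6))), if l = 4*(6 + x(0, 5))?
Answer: 46656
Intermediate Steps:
l = 4 (l = 4*(6 - 5) = 4*1 = 4)
729*(l*((-2 - 4)*(-3) + T(1, 6))) = 729*(4*((-2 - 4)*(-3) - 2)) = 729*(4*(-6*(-3) - 2)) = 729*(4*(18 - 2)) = 729*(4*16) = 729*64 = 46656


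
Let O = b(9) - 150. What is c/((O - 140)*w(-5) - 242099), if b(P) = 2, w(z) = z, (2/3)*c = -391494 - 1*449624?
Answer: 1261677/240659 ≈ 5.2426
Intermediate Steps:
c = -1261677 (c = 3*(-391494 - 1*449624)/2 = 3*(-391494 - 449624)/2 = (3/2)*(-841118) = -1261677)
O = -148 (O = 2 - 150 = -148)
c/((O - 140)*w(-5) - 242099) = -1261677/((-148 - 140)*(-5) - 242099) = -1261677/(-288*(-5) - 242099) = -1261677/(1440 - 242099) = -1261677/(-240659) = -1261677*(-1/240659) = 1261677/240659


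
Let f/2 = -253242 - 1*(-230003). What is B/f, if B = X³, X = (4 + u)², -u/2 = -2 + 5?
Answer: -32/23239 ≈ -0.0013770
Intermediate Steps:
u = -6 (u = -2*(-2 + 5) = -2*3 = -6)
X = 4 (X = (4 - 6)² = (-2)² = 4)
f = -46478 (f = 2*(-253242 - 1*(-230003)) = 2*(-253242 + 230003) = 2*(-23239) = -46478)
B = 64 (B = 4³ = 64)
B/f = 64/(-46478) = 64*(-1/46478) = -32/23239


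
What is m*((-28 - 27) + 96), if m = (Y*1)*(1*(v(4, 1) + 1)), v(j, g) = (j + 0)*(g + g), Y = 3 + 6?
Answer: 3321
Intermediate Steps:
Y = 9
v(j, g) = 2*g*j (v(j, g) = j*(2*g) = 2*g*j)
m = 81 (m = (9*1)*(1*(2*1*4 + 1)) = 9*(1*(8 + 1)) = 9*(1*9) = 9*9 = 81)
m*((-28 - 27) + 96) = 81*((-28 - 27) + 96) = 81*(-55 + 96) = 81*41 = 3321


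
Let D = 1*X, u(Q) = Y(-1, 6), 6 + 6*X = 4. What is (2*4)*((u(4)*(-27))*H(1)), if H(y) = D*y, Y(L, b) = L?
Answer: -72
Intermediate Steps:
X = -1/3 (X = -1 + (1/6)*4 = -1 + 2/3 = -1/3 ≈ -0.33333)
u(Q) = -1
D = -1/3 (D = 1*(-1/3) = -1/3 ≈ -0.33333)
H(y) = -y/3
(2*4)*((u(4)*(-27))*H(1)) = (2*4)*((-1*(-27))*(-1/3*1)) = 8*(27*(-1/3)) = 8*(-9) = -72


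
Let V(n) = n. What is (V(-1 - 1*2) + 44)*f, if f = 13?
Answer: 533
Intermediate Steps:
(V(-1 - 1*2) + 44)*f = ((-1 - 1*2) + 44)*13 = ((-1 - 2) + 44)*13 = (-3 + 44)*13 = 41*13 = 533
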